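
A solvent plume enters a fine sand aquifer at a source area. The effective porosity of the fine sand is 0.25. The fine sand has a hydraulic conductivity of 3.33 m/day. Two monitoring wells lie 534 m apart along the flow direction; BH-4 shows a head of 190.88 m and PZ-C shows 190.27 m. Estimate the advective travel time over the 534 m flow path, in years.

96.1

Hydraulic gradient i = (190.88 − 190.27) / 534 = 0.61 / 534 = 0.001142.
Darcy flux q = K · i = 3.330 × 0.001142 = 0.003804 m/day.
Seepage velocity v = q / n_e = 0.003804 / 0.25 = 0.01522 m/day.
Travel time t = L / v = 534 / 0.01522 = 35095 days = 96.09 years.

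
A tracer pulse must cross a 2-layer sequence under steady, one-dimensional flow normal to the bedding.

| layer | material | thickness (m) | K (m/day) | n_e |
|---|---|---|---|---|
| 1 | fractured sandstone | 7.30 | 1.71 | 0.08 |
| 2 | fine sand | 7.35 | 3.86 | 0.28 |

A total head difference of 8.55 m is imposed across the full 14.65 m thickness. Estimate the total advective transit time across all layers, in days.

With flow normal to the layers, continuity requires the same specific discharge q through every layer.
Σ(b_i/K_i) = 7.30/1.71 + 7.35/3.86 = 6.173 d.
q = Δh / Σ(b_i/K_i) = 8.55 / 6.173 = 1.385 m/day.
In each layer the seepage velocity is v_i = q/n_i, so the layer transit time is t_i = b_i·n_i / q:
  layer 1 (fractured sandstone): t_1 = 7.30 × 0.08 / 1.385 = 0.4217 d
  layer 2 (fine sand): t_2 = 7.35 × 0.28 / 1.385 = 1.486 d
Total t = Σ t_i = 1.908 days.

1.91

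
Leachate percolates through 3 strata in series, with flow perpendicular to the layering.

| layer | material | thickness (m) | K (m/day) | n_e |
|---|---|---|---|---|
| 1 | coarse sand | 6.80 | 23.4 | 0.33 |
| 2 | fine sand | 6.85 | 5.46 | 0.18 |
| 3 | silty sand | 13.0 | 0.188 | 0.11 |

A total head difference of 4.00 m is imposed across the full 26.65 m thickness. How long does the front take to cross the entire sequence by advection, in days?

With flow normal to the layers, continuity requires the same specific discharge q through every layer.
Σ(b_i/K_i) = 6.80/23.4 + 6.85/5.46 + 13.0/0.188 = 70.69 d.
q = Δh / Σ(b_i/K_i) = 4.00 / 70.69 = 0.05658 m/day.
In each layer the seepage velocity is v_i = q/n_i, so the layer transit time is t_i = b_i·n_i / q:
  layer 1 (coarse sand): t_1 = 6.80 × 0.33 / 0.05658 = 39.66 d
  layer 2 (fine sand): t_2 = 6.85 × 0.18 / 0.05658 = 21.79 d
  layer 3 (silty sand): t_3 = 13.0 × 0.11 / 0.05658 = 25.27 d
Total t = Σ t_i = 86.72 days.

86.7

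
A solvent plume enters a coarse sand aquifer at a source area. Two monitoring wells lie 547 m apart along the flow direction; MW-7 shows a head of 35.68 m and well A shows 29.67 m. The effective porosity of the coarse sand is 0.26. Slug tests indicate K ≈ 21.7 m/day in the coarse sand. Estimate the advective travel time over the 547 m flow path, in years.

1.63

Hydraulic gradient i = (35.68 − 29.67) / 547 = 6.01 / 547 = 0.01099.
Darcy flux q = K · i = 21.70 × 0.01099 = 0.2384 m/day.
Seepage velocity v = q / n_e = 0.2384 / 0.26 = 0.9170 m/day.
Travel time t = L / v = 547 / 0.9170 = 596.5 days = 1.633 years.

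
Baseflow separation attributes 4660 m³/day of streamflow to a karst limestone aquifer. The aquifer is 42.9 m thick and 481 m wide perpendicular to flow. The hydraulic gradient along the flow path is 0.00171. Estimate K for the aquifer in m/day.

Cross-sectional area A = 481 × 42.9 = 20635 m².
Hydraulic gradient i = 0.00171.
From Q = K·A·i, K = Q / (A·i) = 4660 / (20635 × 0.001710) = 132.1 m/day.

132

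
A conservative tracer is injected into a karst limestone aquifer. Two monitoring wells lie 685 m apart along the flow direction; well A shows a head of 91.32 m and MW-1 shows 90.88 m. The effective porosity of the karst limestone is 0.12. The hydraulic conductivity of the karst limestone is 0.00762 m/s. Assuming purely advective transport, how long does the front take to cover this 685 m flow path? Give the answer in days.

Convert K: 0.00762 m/s × 86400 = 658.4 m/day.
Hydraulic gradient i = (91.32 − 90.88) / 685 = 0.44 / 685 = 0.0006423.
Darcy flux q = K · i = 658.4 × 0.0006423 = 0.4229 m/day.
Seepage velocity v = q / n_e = 0.4229 / 0.12 = 3.524 m/day.
Travel time t = L / v = 685 / 3.524 = 194.4 days.

194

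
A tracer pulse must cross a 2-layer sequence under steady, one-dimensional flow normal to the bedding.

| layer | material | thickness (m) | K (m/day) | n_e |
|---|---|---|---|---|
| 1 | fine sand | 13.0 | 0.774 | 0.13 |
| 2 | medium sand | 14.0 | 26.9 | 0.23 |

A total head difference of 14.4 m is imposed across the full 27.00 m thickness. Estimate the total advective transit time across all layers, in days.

With flow normal to the layers, continuity requires the same specific discharge q through every layer.
Σ(b_i/K_i) = 13.0/0.774 + 14.0/26.9 = 17.32 d.
q = Δh / Σ(b_i/K_i) = 14.4 / 17.32 = 0.8316 m/day.
In each layer the seepage velocity is v_i = q/n_i, so the layer transit time is t_i = b_i·n_i / q:
  layer 1 (fine sand): t_1 = 13.0 × 0.13 / 0.8316 = 2.032 d
  layer 2 (medium sand): t_2 = 14.0 × 0.23 / 0.8316 = 3.872 d
Total t = Σ t_i = 5.904 days.

5.90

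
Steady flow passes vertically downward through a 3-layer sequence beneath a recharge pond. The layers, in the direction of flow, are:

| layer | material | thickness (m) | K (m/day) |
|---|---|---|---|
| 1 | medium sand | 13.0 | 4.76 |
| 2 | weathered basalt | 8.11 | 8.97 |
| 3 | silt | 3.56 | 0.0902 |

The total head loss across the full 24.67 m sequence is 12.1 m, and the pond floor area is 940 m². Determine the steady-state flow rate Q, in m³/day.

Flow is perpendicular to layering, so the layers act in series and the equivalent K is the thickness-weighted harmonic mean.
Total thickness L = 13.0 + 8.11 + 3.56 = 24.67 m.
Σ(b_i/K_i) = 13.0/4.76 + 8.11/8.97 + 3.56/0.0902 = 43.10 d.
K_eq = L / Σ(b_i/K_i) = 24.67 / 43.10 = 0.5723 m/day.
Q = K_eq · A · (Δh/L) = 0.5723 × 940 × (12.1/24.67) = 263.9 m³/day.

264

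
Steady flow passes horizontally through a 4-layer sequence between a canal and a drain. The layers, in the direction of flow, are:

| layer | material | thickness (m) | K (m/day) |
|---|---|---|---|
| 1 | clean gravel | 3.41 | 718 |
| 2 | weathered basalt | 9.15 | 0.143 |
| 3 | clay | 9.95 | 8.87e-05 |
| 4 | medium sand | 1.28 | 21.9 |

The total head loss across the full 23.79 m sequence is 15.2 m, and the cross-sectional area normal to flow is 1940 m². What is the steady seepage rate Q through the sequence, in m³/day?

Flow is perpendicular to layering, so the layers act in series and the equivalent K is the thickness-weighted harmonic mean.
Total thickness L = 3.41 + 9.15 + 9.95 + 1.28 = 23.79 m.
Σ(b_i/K_i) = 3.41/718 + 9.15/0.143 + 9.95/8.87e-05 + 1.28/21.9 = 1.122e+05 d.
K_eq = L / Σ(b_i/K_i) = 23.79 / 1.122e+05 = 0.0002120 m/day.
Q = K_eq · A · (Δh/L) = 0.0002120 × 1940 × (15.2/23.79) = 0.2627 m³/day.

0.263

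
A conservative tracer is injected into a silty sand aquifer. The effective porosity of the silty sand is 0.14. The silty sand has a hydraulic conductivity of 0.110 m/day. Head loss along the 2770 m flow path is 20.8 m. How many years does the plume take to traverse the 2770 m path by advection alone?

Hydraulic gradient i = Δh / L = 20.8 / 2770 = 0.007509.
Darcy flux q = K · i = 0.1100 × 0.007509 = 0.0008260 m/day.
Seepage velocity v = q / n_e = 0.0008260 / 0.14 = 0.005900 m/day.
Travel time t = L / v = 2770 / 0.005900 = 4.695e+05 days = 1285 years.

1290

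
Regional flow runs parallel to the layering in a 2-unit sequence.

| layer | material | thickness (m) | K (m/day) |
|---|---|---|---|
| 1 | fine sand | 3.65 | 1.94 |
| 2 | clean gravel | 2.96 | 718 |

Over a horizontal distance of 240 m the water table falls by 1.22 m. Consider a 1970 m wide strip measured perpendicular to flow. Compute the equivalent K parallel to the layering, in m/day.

Flow is parallel to layering, so each bed carries its own Darcy discharge and the transmissivities add.
Σ(K_i·b_i) = 1.94×3.65 + 718×2.96 = 2132 m²/day.
Total thickness b = 6.610 m, so K_eq = Σ(K_i·b_i)/b = 322.6 m/day.

323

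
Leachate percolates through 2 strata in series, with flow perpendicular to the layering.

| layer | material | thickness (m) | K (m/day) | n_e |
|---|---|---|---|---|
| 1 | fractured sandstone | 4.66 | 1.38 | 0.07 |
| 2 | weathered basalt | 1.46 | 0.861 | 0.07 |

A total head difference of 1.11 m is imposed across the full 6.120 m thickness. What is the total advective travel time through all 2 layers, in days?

1.96

With flow normal to the layers, continuity requires the same specific discharge q through every layer.
Σ(b_i/K_i) = 4.66/1.38 + 1.46/0.861 = 5.073 d.
q = Δh / Σ(b_i/K_i) = 1.11 / 5.073 = 0.2188 m/day.
In each layer the seepage velocity is v_i = q/n_i, so the layer transit time is t_i = b_i·n_i / q:
  layer 1 (fractured sandstone): t_1 = 4.66 × 0.07 / 0.2188 = 1.491 d
  layer 2 (weathered basalt): t_2 = 1.46 × 0.07 / 0.2188 = 0.4670 d
Total t = Σ t_i = 1.958 days.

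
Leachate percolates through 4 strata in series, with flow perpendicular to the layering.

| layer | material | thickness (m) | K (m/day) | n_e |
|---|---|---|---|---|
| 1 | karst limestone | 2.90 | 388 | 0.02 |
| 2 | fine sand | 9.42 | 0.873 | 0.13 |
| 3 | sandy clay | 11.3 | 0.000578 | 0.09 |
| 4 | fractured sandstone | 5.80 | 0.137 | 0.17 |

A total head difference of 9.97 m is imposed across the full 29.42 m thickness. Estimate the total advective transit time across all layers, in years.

17.7

With flow normal to the layers, continuity requires the same specific discharge q through every layer.
Σ(b_i/K_i) = 2.90/388 + 9.42/0.873 + 11.3/0.000578 + 5.80/0.137 = 19603 d.
q = Δh / Σ(b_i/K_i) = 9.97 / 19603 = 0.0005086 m/day.
In each layer the seepage velocity is v_i = q/n_i, so the layer transit time is t_i = b_i·n_i / q:
  layer 1 (karst limestone): t_1 = 2.90 × 0.02 / 0.0005086 = 114.0 d
  layer 2 (fine sand): t_2 = 9.42 × 0.13 / 0.0005086 = 2408 d
  layer 3 (sandy clay): t_3 = 11.3 × 0.09 / 0.0005086 = 2000 d
  layer 4 (fractured sandstone): t_4 = 5.80 × 0.17 / 0.0005086 = 1939 d
Total t = Σ t_i = 6460 days = 17.69 years.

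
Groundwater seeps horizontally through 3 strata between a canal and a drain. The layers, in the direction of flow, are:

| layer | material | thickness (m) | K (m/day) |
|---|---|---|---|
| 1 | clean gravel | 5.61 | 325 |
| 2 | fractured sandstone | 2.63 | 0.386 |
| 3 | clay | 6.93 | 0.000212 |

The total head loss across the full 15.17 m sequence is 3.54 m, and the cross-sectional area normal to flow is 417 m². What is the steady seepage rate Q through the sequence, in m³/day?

Flow is perpendicular to layering, so the layers act in series and the equivalent K is the thickness-weighted harmonic mean.
Total thickness L = 5.61 + 2.63 + 6.93 = 15.17 m.
Σ(b_i/K_i) = 5.61/325 + 2.63/0.386 + 6.93/0.000212 = 32696 d.
K_eq = L / Σ(b_i/K_i) = 15.17 / 32696 = 0.0004640 m/day.
Q = K_eq · A · (Δh/L) = 0.0004640 × 417 × (3.54/15.17) = 0.04515 m³/day.

0.0451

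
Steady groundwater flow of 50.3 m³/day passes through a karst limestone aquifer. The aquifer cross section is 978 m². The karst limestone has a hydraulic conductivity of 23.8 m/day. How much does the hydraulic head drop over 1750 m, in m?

From Q = K·A·i, i = Q / (K·A) = 50.3 / (23.80 × 978.0) = 0.002161.
Head loss Δh = i · L = 0.002161 × 1750 = 3.782 m.

3.78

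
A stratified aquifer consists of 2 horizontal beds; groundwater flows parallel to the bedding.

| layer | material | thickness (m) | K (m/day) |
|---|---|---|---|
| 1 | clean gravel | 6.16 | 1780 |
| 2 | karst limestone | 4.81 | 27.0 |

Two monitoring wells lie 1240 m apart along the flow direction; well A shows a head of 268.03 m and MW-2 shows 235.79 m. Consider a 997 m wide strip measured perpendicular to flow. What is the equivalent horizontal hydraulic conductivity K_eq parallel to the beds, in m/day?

Flow is parallel to layering, so each bed carries its own Darcy discharge and the transmissivities add.
Σ(K_i·b_i) = 1780×6.16 + 27.0×4.81 = 11095 m²/day.
Total thickness b = 10.97 m, so K_eq = Σ(K_i·b_i)/b = 1011 m/day.

1010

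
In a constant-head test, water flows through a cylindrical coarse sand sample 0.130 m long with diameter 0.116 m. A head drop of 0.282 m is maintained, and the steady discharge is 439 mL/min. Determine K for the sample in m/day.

27.6

Cross-sectional area A = π·(d/2)² = π × (0.116/2)² = 0.01057 m².
Convert discharge: 439 mL/min = 7.317e-06 m³/s.
Darcy's law rearranged: K = Q·L / (A·Δh) = 7.317e-06 × 0.130 / (0.01057 × 0.282) = 0.0003192 m/s = 27.57 m/day.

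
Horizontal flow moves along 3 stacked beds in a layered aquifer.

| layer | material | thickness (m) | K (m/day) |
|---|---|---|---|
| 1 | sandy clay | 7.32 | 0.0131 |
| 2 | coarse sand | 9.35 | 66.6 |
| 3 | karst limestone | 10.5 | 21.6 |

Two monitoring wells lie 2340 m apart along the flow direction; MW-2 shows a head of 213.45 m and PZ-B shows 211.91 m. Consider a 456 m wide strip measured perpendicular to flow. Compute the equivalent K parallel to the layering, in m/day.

Flow is parallel to layering, so each bed carries its own Darcy discharge and the transmissivities add.
Σ(K_i·b_i) = 0.0131×7.32 + 66.6×9.35 + 21.6×10.5 = 849.6 m²/day.
Total thickness b = 27.17 m, so K_eq = Σ(K_i·b_i)/b = 31.27 m/day.

31.3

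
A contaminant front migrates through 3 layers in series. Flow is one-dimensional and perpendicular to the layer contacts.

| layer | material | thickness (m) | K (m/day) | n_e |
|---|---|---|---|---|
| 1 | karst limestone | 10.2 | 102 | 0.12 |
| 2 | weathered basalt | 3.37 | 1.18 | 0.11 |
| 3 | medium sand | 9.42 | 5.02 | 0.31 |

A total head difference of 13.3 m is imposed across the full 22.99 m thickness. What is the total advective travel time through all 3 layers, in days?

With flow normal to the layers, continuity requires the same specific discharge q through every layer.
Σ(b_i/K_i) = 10.2/102 + 3.37/1.18 + 9.42/5.02 = 4.832 d.
q = Δh / Σ(b_i/K_i) = 13.3 / 4.832 = 2.752 m/day.
In each layer the seepage velocity is v_i = q/n_i, so the layer transit time is t_i = b_i·n_i / q:
  layer 1 (karst limestone): t_1 = 10.2 × 0.12 / 2.752 = 0.4447 d
  layer 2 (weathered basalt): t_2 = 3.37 × 0.11 / 2.752 = 0.1347 d
  layer 3 (medium sand): t_3 = 9.42 × 0.31 / 2.752 = 1.061 d
Total t = Σ t_i = 1.640 days.

1.64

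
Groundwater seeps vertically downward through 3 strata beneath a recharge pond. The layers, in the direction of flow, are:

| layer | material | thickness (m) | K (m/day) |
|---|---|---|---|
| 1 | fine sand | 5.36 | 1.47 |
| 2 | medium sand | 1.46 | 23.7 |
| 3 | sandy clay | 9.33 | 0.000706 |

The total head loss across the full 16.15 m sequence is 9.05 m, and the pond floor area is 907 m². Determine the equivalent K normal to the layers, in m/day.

0.00122

Flow is perpendicular to layering, so the layers act in series and the equivalent K is the thickness-weighted harmonic mean.
Total thickness L = 5.36 + 1.46 + 9.33 = 16.15 m.
Σ(b_i/K_i) = 5.36/1.47 + 1.46/23.7 + 9.33/0.000706 = 13219 d.
K_eq = L / Σ(b_i/K_i) = 16.15 / 13219 = 0.001222 m/day.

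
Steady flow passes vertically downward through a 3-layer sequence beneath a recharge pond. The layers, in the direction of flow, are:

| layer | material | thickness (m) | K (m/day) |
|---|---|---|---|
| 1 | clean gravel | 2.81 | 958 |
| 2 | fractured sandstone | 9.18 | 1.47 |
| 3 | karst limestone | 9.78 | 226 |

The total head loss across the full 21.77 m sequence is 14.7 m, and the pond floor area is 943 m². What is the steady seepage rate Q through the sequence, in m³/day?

2200

Flow is perpendicular to layering, so the layers act in series and the equivalent K is the thickness-weighted harmonic mean.
Total thickness L = 2.81 + 9.18 + 9.78 = 21.77 m.
Σ(b_i/K_i) = 2.81/958 + 9.18/1.47 + 9.78/226 = 6.291 d.
K_eq = L / Σ(b_i/K_i) = 21.77 / 6.291 = 3.460 m/day.
Q = K_eq · A · (Δh/L) = 3.460 × 943 × (14.7/21.77) = 2203 m³/day.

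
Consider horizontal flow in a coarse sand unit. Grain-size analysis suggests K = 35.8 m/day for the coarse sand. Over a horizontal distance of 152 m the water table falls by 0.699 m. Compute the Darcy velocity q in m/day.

Hydraulic gradient i = Δh / L = 0.699 / 152 = 0.004599.
Specific discharge q = K · i = 35.80 × 0.004599 = 0.1646 m/day.

0.165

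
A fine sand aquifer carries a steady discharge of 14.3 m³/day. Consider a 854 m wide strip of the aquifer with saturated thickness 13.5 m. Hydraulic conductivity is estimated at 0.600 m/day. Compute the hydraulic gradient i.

Cross-sectional area A = 854 × 13.5 = 11529 m².
From Q = K·A·i, i = Q / (K·A) = 14.3 / (0.6000 × 11529) = 0.002067.

0.00207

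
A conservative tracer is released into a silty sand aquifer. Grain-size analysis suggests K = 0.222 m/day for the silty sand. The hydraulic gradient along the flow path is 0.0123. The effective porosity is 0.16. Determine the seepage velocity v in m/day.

0.0171

Hydraulic gradient i = 0.0123.
Darcy flux q = K · i = 0.2220 × 0.01230 = 0.002731 m/day.
Seepage velocity v = q / n_e = 0.002731 / 0.16 = 0.01707 m/day.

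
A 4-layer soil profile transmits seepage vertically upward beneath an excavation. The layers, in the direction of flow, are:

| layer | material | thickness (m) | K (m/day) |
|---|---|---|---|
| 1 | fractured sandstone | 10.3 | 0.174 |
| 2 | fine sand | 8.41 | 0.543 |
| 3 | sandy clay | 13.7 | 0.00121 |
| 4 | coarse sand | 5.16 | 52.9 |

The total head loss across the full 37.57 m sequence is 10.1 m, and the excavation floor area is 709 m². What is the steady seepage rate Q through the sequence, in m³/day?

Flow is perpendicular to layering, so the layers act in series and the equivalent K is the thickness-weighted harmonic mean.
Total thickness L = 10.3 + 8.41 + 13.7 + 5.16 = 37.57 m.
Σ(b_i/K_i) = 10.3/0.174 + 8.41/0.543 + 13.7/0.00121 + 5.16/52.9 = 11397 d.
K_eq = L / Σ(b_i/K_i) = 37.57 / 11397 = 0.003296 m/day.
Q = K_eq · A · (Δh/L) = 0.003296 × 709 × (10.1/37.57) = 0.6283 m³/day.

0.628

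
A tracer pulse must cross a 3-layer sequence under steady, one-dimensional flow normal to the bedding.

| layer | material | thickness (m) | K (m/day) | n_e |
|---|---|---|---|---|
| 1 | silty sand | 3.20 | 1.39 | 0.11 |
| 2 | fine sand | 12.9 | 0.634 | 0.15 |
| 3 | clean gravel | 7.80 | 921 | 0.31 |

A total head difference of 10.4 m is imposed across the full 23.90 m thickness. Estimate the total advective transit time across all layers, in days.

With flow normal to the layers, continuity requires the same specific discharge q through every layer.
Σ(b_i/K_i) = 3.20/1.39 + 12.9/0.634 + 7.80/921 = 22.66 d.
q = Δh / Σ(b_i/K_i) = 10.4 / 22.66 = 0.4590 m/day.
In each layer the seepage velocity is v_i = q/n_i, so the layer transit time is t_i = b_i·n_i / q:
  layer 1 (silty sand): t_1 = 3.20 × 0.11 / 0.4590 = 0.7669 d
  layer 2 (fine sand): t_2 = 12.9 × 0.15 / 0.4590 = 4.216 d
  layer 3 (clean gravel): t_3 = 7.80 × 0.31 / 0.4590 = 5.268 d
Total t = Σ t_i = 10.25 days.

10.3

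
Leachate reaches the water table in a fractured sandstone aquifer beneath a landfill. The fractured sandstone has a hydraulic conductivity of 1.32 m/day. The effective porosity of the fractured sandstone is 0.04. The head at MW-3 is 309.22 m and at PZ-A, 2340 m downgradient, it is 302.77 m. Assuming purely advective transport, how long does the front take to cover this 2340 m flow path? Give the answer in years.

Hydraulic gradient i = (309.22 − 302.77) / 2340 = 6.45 / 2340 = 0.002756.
Darcy flux q = K · i = 1.320 × 0.002756 = 0.003638 m/day.
Seepage velocity v = q / n_e = 0.003638 / 0.04 = 0.09096 m/day.
Travel time t = L / v = 2340 / 0.09096 = 25725 days = 70.43 years.

70.4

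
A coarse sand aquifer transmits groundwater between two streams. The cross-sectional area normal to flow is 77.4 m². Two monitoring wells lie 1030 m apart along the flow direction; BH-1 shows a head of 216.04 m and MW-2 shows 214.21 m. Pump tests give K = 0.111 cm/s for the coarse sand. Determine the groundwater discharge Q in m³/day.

Convert K: 0.111 cm/s × 864 = 95.90 m/day.
Hydraulic gradient i = (216.04 − 214.21) / 1030 = 1.83 / 1030 = 0.001777.
Darcy's law: Q = K · A · i = 95.90 × 77.40 × 0.001777 = 13.19 m³/day.

13.2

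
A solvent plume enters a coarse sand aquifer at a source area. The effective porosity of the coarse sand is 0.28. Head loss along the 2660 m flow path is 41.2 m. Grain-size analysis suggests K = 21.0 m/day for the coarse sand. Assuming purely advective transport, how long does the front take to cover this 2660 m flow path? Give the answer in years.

6.27

Hydraulic gradient i = Δh / L = 41.2 / 2660 = 0.01549.
Darcy flux q = K · i = 21.00 × 0.01549 = 0.3253 m/day.
Seepage velocity v = q / n_e = 0.3253 / 0.28 = 1.162 m/day.
Travel time t = L / v = 2660 / 1.162 = 2290 days = 6.269 years.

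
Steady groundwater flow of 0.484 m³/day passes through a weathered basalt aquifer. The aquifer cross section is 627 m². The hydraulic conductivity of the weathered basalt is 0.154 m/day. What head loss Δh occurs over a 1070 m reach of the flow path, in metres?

From Q = K·A·i, i = Q / (K·A) = 0.484 / (0.1540 × 627.0) = 0.005013.
Head loss Δh = i · L = 0.005013 × 1070 = 5.363 m.

5.36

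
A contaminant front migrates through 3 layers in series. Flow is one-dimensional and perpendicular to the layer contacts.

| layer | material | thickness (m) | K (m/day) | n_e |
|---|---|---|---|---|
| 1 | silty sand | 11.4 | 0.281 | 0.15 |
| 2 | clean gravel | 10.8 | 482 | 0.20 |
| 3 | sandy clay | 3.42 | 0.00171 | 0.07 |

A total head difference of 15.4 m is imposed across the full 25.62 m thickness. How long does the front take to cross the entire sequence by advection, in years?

With flow normal to the layers, continuity requires the same specific discharge q through every layer.
Σ(b_i/K_i) = 11.4/0.281 + 10.8/482 + 3.42/0.00171 = 2041 d.
q = Δh / Σ(b_i/K_i) = 15.4 / 2041 = 0.007547 m/day.
In each layer the seepage velocity is v_i = q/n_i, so the layer transit time is t_i = b_i·n_i / q:
  layer 1 (silty sand): t_1 = 11.4 × 0.15 / 0.007547 = 226.6 d
  layer 2 (clean gravel): t_2 = 10.8 × 0.20 / 0.007547 = 286.2 d
  layer 3 (sandy clay): t_3 = 3.42 × 0.07 / 0.007547 = 31.72 d
Total t = Σ t_i = 544.5 days = 1.491 years.

1.49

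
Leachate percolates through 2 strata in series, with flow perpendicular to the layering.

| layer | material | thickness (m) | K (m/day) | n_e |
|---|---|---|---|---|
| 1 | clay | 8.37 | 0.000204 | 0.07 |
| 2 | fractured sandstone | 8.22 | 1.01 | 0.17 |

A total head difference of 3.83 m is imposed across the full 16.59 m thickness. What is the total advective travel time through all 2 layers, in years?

58.2

With flow normal to the layers, continuity requires the same specific discharge q through every layer.
Σ(b_i/K_i) = 8.37/0.000204 + 8.22/1.01 = 41038 d.
q = Δh / Σ(b_i/K_i) = 3.83 / 41038 = 9.333e-05 m/day.
In each layer the seepage velocity is v_i = q/n_i, so the layer transit time is t_i = b_i·n_i / q:
  layer 1 (clay): t_1 = 8.37 × 0.07 / 9.333e-05 = 6278 d
  layer 2 (fractured sandstone): t_2 = 8.22 × 0.17 / 9.333e-05 = 14973 d
Total t = Σ t_i = 21251 days = 58.18 years.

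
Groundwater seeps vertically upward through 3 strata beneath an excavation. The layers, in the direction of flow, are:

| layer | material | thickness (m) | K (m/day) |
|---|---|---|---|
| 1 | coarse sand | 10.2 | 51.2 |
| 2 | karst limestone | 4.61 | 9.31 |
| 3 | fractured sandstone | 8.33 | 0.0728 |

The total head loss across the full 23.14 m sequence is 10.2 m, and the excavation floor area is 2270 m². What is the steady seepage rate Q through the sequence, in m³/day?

Flow is perpendicular to layering, so the layers act in series and the equivalent K is the thickness-weighted harmonic mean.
Total thickness L = 10.2 + 4.61 + 8.33 = 23.14 m.
Σ(b_i/K_i) = 10.2/51.2 + 4.61/9.31 + 8.33/0.0728 = 115.1 d.
K_eq = L / Σ(b_i/K_i) = 23.14 / 115.1 = 0.2010 m/day.
Q = K_eq · A · (Δh/L) = 0.2010 × 2270 × (10.2/23.14) = 201.1 m³/day.

201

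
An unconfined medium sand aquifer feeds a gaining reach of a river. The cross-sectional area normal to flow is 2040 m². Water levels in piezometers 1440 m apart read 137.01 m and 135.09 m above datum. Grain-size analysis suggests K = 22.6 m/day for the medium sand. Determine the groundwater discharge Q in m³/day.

Hydraulic gradient i = (137.01 − 135.09) / 1440 = 1.92 / 1440 = 0.001333.
Darcy's law: Q = K · A · i = 22.60 × 2040 × 0.001333 = 61.47 m³/day.

61.5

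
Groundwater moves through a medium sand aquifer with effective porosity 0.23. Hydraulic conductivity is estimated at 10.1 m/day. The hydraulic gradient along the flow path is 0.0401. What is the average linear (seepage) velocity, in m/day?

1.76

Hydraulic gradient i = 0.0401.
Darcy flux q = K · i = 10.10 × 0.04010 = 0.4050 m/day.
Seepage velocity v = q / n_e = 0.4050 / 0.23 = 1.761 m/day.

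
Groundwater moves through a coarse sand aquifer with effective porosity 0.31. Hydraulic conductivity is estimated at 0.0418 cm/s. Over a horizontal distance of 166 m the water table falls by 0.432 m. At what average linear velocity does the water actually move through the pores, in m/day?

0.303

Convert K: 0.0418 cm/s × 864 = 36.12 m/day.
Hydraulic gradient i = Δh / L = 0.432 / 166 = 0.002602.
Darcy flux q = K · i = 36.12 × 0.002602 = 0.09399 m/day.
Seepage velocity v = q / n_e = 0.09399 / 0.31 = 0.3032 m/day.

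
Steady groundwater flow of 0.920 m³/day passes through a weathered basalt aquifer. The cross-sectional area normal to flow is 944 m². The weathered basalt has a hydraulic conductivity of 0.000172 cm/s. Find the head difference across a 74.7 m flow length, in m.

0.490

Convert K: 0.000172 cm/s × 864 = 0.1486 m/day.
From Q = K·A·i, i = Q / (K·A) = 0.920 / (0.1486 × 944.0) = 0.006558.
Head loss Δh = i · L = 0.006558 × 74.7 = 0.4899 m.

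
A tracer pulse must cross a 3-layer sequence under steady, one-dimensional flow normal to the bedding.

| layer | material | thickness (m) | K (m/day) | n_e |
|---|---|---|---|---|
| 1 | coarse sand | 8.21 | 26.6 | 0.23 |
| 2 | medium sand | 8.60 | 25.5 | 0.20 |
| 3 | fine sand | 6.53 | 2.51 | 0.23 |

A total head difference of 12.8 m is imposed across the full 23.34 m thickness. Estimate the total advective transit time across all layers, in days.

With flow normal to the layers, continuity requires the same specific discharge q through every layer.
Σ(b_i/K_i) = 8.21/26.6 + 8.60/25.5 + 6.53/2.51 = 3.247 d.
q = Δh / Σ(b_i/K_i) = 12.8 / 3.247 = 3.941 m/day.
In each layer the seepage velocity is v_i = q/n_i, so the layer transit time is t_i = b_i·n_i / q:
  layer 1 (coarse sand): t_1 = 8.21 × 0.23 / 3.941 = 0.4791 d
  layer 2 (medium sand): t_2 = 8.60 × 0.20 / 3.941 = 0.4364 d
  layer 3 (fine sand): t_3 = 6.53 × 0.23 / 3.941 = 0.3810 d
Total t = Σ t_i = 1.297 days.

1.30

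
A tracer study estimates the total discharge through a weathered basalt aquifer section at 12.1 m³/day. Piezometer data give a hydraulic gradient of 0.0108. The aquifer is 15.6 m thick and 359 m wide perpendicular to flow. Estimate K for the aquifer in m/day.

0.200

Cross-sectional area A = 359 × 15.6 = 5600 m².
Hydraulic gradient i = 0.0108.
From Q = K·A·i, K = Q / (A·i) = 12.1 / (5600 × 0.01080) = 0.2001 m/day.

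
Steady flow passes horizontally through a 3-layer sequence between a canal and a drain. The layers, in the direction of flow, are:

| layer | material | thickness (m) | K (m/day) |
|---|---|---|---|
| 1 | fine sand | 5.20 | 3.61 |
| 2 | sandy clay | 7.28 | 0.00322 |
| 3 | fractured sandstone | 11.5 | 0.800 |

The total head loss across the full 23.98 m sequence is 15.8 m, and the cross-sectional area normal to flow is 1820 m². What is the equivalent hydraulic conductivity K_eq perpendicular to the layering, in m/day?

Flow is perpendicular to layering, so the layers act in series and the equivalent K is the thickness-weighted harmonic mean.
Total thickness L = 5.20 + 7.28 + 11.5 = 23.98 m.
Σ(b_i/K_i) = 5.20/3.61 + 7.28/0.00322 + 11.5/0.800 = 2277 d.
K_eq = L / Σ(b_i/K_i) = 23.98 / 2277 = 0.01053 m/day.

0.0105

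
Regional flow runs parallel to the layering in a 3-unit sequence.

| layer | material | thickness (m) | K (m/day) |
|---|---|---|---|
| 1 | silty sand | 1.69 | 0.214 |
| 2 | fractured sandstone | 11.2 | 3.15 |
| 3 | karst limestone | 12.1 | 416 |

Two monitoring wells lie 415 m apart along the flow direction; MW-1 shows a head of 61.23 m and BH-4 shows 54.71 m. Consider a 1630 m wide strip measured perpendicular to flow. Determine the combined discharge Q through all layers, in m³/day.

Flow is parallel to layering, so each bed carries its own Darcy discharge and the transmissivities add.
Σ(K_i·b_i) = 0.214×1.69 + 3.15×11.2 + 416×12.1 = 5069 m²/day.
Hydraulic gradient i = (61.23 − 54.71) / 415 = 6.52 / 415 = 0.01571.
Q = Σ(K_i·b_i) · W · i = 5069 × 1630 × 0.01571 = 1.298e+05 m³/day.

130000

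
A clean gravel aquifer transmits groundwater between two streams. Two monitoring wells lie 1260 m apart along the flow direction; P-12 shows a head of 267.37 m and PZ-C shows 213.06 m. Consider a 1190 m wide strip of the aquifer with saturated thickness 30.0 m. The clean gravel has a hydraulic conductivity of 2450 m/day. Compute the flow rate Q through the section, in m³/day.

Cross-sectional area A = 1190 × 30.0 = 35700 m².
Hydraulic gradient i = (267.37 − 213.06) / 1260 = 54.31 / 1260 = 0.04310.
Darcy's law: Q = K · A · i = 2450 × 35700 × 0.04310 = 3.770e+06 m³/day.

3.77e+06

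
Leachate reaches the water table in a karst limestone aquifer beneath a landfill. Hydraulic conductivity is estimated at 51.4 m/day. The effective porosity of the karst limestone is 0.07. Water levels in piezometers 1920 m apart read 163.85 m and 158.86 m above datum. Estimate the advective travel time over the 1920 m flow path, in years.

Hydraulic gradient i = (163.85 − 158.86) / 1920 = 4.99 / 1920 = 0.002599.
Darcy flux q = K · i = 51.40 × 0.002599 = 0.1336 m/day.
Seepage velocity v = q / n_e = 0.1336 / 0.07 = 1.908 m/day.
Travel time t = L / v = 1920 / 1.908 = 1006 days = 2.755 years.

2.75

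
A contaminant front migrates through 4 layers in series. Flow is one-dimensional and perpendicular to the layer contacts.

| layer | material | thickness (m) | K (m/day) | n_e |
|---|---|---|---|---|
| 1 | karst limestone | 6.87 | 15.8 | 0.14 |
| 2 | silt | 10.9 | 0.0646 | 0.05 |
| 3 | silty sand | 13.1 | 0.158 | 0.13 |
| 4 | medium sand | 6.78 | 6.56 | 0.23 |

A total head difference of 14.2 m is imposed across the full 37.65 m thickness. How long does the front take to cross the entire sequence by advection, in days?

85.0

With flow normal to the layers, continuity requires the same specific discharge q through every layer.
Σ(b_i/K_i) = 6.87/15.8 + 10.9/0.0646 + 13.1/0.158 + 6.78/6.56 = 253.1 d.
q = Δh / Σ(b_i/K_i) = 14.2 / 253.1 = 0.05610 m/day.
In each layer the seepage velocity is v_i = q/n_i, so the layer transit time is t_i = b_i·n_i / q:
  layer 1 (karst limestone): t_1 = 6.87 × 0.14 / 0.05610 = 17.14 d
  layer 2 (silt): t_2 = 10.9 × 0.05 / 0.05610 = 9.714 d
  layer 3 (silty sand): t_3 = 13.1 × 0.13 / 0.05610 = 30.36 d
  layer 4 (medium sand): t_4 = 6.78 × 0.23 / 0.05610 = 27.80 d
Total t = Σ t_i = 85.01 days.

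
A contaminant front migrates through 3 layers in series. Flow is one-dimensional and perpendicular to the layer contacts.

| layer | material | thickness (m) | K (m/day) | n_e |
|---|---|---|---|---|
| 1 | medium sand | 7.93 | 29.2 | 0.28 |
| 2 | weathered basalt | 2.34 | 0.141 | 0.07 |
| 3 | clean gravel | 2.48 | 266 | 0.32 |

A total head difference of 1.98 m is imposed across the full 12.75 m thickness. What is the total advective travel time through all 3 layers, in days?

27.1

With flow normal to the layers, continuity requires the same specific discharge q through every layer.
Σ(b_i/K_i) = 7.93/29.2 + 2.34/0.141 + 2.48/266 = 16.88 d.
q = Δh / Σ(b_i/K_i) = 1.98 / 16.88 = 0.1173 m/day.
In each layer the seepage velocity is v_i = q/n_i, so the layer transit time is t_i = b_i·n_i / q:
  layer 1 (medium sand): t_1 = 7.93 × 0.28 / 0.1173 = 18.93 d
  layer 2 (weathered basalt): t_2 = 2.34 × 0.07 / 0.1173 = 1.396 d
  layer 3 (clean gravel): t_3 = 2.48 × 0.32 / 0.1173 = 6.764 d
Total t = Σ t_i = 27.09 days.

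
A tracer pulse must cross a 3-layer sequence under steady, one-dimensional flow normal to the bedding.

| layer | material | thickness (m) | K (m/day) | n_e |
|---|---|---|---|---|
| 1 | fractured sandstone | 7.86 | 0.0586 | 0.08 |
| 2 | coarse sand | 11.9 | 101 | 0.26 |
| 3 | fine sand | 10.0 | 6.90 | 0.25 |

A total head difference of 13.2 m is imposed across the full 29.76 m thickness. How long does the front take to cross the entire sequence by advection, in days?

64.0

With flow normal to the layers, continuity requires the same specific discharge q through every layer.
Σ(b_i/K_i) = 7.86/0.0586 + 11.9/101 + 10.0/6.90 = 135.7 d.
q = Δh / Σ(b_i/K_i) = 13.2 / 135.7 = 0.09728 m/day.
In each layer the seepage velocity is v_i = q/n_i, so the layer transit time is t_i = b_i·n_i / q:
  layer 1 (fractured sandstone): t_1 = 7.86 × 0.08 / 0.09728 = 6.464 d
  layer 2 (coarse sand): t_2 = 11.9 × 0.26 / 0.09728 = 31.81 d
  layer 3 (fine sand): t_3 = 10.0 × 0.25 / 0.09728 = 25.70 d
Total t = Σ t_i = 63.97 days.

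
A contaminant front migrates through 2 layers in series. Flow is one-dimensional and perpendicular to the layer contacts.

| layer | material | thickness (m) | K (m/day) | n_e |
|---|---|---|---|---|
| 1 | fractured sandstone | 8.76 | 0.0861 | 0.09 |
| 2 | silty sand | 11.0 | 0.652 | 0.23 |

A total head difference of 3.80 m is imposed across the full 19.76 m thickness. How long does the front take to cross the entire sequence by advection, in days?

With flow normal to the layers, continuity requires the same specific discharge q through every layer.
Σ(b_i/K_i) = 8.76/0.0861 + 11.0/0.652 = 118.6 d.
q = Δh / Σ(b_i/K_i) = 3.80 / 118.6 = 0.03204 m/day.
In each layer the seepage velocity is v_i = q/n_i, so the layer transit time is t_i = b_i·n_i / q:
  layer 1 (fractured sandstone): t_1 = 8.76 × 0.09 / 0.03204 = 24.61 d
  layer 2 (silty sand): t_2 = 11.0 × 0.23 / 0.03204 = 78.97 d
Total t = Σ t_i = 103.6 days.

104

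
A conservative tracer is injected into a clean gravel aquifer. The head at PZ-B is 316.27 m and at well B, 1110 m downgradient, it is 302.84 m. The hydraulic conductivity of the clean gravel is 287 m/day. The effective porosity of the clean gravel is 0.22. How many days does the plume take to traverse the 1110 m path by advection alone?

70.3

Hydraulic gradient i = (316.27 − 302.84) / 1110 = 13.43 / 1110 = 0.01210.
Darcy flux q = K · i = 287.0 × 0.01210 = 3.472 m/day.
Seepage velocity v = q / n_e = 3.472 / 0.22 = 15.78 m/day.
Travel time t = L / v = 1110 / 15.78 = 70.33 days.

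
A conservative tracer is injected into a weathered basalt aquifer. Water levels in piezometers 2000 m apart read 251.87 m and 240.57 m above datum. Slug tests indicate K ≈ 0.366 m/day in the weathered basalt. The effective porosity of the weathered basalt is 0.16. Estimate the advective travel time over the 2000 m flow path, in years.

Hydraulic gradient i = (251.87 − 240.57) / 2000 = 11.3 / 2000 = 0.005650.
Darcy flux q = K · i = 0.3660 × 0.005650 = 0.002068 m/day.
Seepage velocity v = q / n_e = 0.002068 / 0.16 = 0.01292 m/day.
Travel time t = L / v = 2000 / 0.01292 = 1.547e+05 days = 423.7 years.

424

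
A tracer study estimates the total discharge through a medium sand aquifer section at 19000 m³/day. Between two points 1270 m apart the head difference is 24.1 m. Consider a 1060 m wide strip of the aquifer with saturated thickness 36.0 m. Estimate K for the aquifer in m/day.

26.2

Cross-sectional area A = 1060 × 36.0 = 38160 m².
Hydraulic gradient i = Δh / L = 24.1 / 1270 = 0.01898.
From Q = K·A·i, K = Q / (A·i) = 19000 / (38160 × 0.01898) = 26.24 m/day.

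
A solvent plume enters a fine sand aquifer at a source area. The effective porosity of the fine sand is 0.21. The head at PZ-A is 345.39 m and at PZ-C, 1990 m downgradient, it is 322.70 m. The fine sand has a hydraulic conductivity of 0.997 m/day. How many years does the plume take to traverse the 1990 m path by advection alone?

101

Hydraulic gradient i = (345.39 − 322.70) / 1990 = 22.69 / 1990 = 0.01140.
Darcy flux q = K · i = 0.9970 × 0.01140 = 0.01137 m/day.
Seepage velocity v = q / n_e = 0.01137 / 0.21 = 0.05413 m/day.
Travel time t = L / v = 1990 / 0.05413 = 36762 days = 100.6 years.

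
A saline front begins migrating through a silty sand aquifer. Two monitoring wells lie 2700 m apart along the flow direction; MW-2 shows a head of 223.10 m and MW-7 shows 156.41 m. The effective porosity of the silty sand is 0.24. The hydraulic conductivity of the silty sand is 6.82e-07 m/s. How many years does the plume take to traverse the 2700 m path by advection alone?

1220

Convert K: 6.82e-07 m/s × 86400 = 0.05892 m/day.
Hydraulic gradient i = (223.10 − 156.41) / 2700 = 66.69 / 2700 = 0.02470.
Darcy flux q = K · i = 0.05892 × 0.02470 = 0.001455 m/day.
Seepage velocity v = q / n_e = 0.001455 / 0.24 = 0.006064 m/day.
Travel time t = L / v = 2700 / 0.006064 = 4.452e+05 days = 1219 years.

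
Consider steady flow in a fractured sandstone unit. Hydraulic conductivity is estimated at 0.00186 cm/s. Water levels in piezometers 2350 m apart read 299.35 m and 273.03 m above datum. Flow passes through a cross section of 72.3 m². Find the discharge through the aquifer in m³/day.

Convert K: 0.00186 cm/s × 864 = 1.607 m/day.
Hydraulic gradient i = (299.35 − 273.03) / 2350 = 26.32 / 2350 = 0.01120.
Darcy's law: Q = K · A · i = 1.607 × 72.30 × 0.01120 = 1.301 m³/day.

1.30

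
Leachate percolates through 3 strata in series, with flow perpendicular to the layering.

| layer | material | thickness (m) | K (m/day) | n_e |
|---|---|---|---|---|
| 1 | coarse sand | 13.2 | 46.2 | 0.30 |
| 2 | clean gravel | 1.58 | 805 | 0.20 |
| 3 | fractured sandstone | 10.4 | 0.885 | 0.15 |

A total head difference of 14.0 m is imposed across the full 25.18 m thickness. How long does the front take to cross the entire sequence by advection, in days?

5.02

With flow normal to the layers, continuity requires the same specific discharge q through every layer.
Σ(b_i/K_i) = 13.2/46.2 + 1.58/805 + 10.4/0.885 = 12.04 d.
q = Δh / Σ(b_i/K_i) = 14.0 / 12.04 = 1.163 m/day.
In each layer the seepage velocity is v_i = q/n_i, so the layer transit time is t_i = b_i·n_i / q:
  layer 1 (coarse sand): t_1 = 13.2 × 0.30 / 1.163 = 3.405 d
  layer 2 (clean gravel): t_2 = 1.58 × 0.20 / 1.163 = 0.2717 d
  layer 3 (fractured sandstone): t_3 = 10.4 × 0.15 / 1.163 = 1.341 d
Total t = Σ t_i = 5.019 days.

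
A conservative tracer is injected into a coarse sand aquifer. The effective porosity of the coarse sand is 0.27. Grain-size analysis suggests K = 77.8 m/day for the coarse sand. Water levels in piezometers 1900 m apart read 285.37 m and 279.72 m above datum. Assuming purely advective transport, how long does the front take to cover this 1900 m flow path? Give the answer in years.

Hydraulic gradient i = (285.37 − 279.72) / 1900 = 5.65 / 1900 = 0.002974.
Darcy flux q = K · i = 77.80 × 0.002974 = 0.2314 m/day.
Seepage velocity v = q / n_e = 0.2314 / 0.27 = 0.8569 m/day.
Travel time t = L / v = 1900 / 0.8569 = 2217 days = 6.071 years.

6.07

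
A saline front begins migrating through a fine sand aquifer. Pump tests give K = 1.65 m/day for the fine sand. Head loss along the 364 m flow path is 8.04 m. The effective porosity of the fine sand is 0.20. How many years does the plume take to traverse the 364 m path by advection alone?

Hydraulic gradient i = Δh / L = 8.04 / 364 = 0.02209.
Darcy flux q = K · i = 1.650 × 0.02209 = 0.03645 m/day.
Seepage velocity v = q / n_e = 0.03645 / 0.20 = 0.1822 m/day.
Travel time t = L / v = 364 / 0.1822 = 1998 days = 5.469 years.

5.47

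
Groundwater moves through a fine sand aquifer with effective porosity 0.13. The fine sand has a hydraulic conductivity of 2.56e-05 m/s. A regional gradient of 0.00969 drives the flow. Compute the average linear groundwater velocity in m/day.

0.165

Convert K: 2.56e-05 m/s × 86400 = 2.212 m/day.
Hydraulic gradient i = 0.00969.
Darcy flux q = K · i = 2.212 × 0.009690 = 0.02143 m/day.
Seepage velocity v = q / n_e = 0.02143 / 0.13 = 0.1649 m/day.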